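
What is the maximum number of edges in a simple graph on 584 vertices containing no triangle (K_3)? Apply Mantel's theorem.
ex(584, K_3) = ⌊584^2/4⌋ = 85264

Mantel (1907): a triangle-free graph on n vertices has at most ⌊n^2/4⌋ edges, with equality for the complete bipartite graph K_{⌊n/2⌋, ⌈n/2⌉}. For n = 584: ⌊584^2/4⌋ = ⌊341056/4⌋ = 85264. The extremal graph is K_{292, 292}, which has 292·292 = 85264 edges.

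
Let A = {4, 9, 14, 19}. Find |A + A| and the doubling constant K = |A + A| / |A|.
K = |A + A| / |A| = 7/4

Enumerate A + A = {a + b : a, b ∈ A}. With |A| = 4, there are |A|^2 = 16 ordered sum pairs; collecting distinct values, A + A = {8, 13, 18, 23, 28, 33, 38}, so |A + A| = 7. Thus K = 7/4. Here |A + A| = 2|A| − 1 = 7, the minimum possible — so K = 7/4 is minimal, which holds iff A is an arithmetic progression.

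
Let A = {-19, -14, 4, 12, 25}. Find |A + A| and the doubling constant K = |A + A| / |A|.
K = |A + A| / |A| = 15/5 = 3

Enumerate A + A = {a + b : a, b ∈ A}. With |A| = 5, there are |A|^2 = 25 ordered sum pairs; collecting distinct values, A + A = {-38, -33, -28, -15, -10, -7, -2, 6, 8, 11, 16, 24, 29, 37, 50}, so |A + A| = 15. Thus K = 15/5 = 3. For comparison, the minimum possible |A + A| over all 5-element sets is 2·5 − 1 = 9 (so min K = 9/5), attained only by arithmetic progressions.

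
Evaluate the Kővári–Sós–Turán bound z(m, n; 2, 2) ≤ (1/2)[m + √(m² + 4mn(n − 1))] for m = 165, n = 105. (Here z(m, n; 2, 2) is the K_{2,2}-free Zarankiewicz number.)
z(165, 105; 2, 2) ≤ (1/2)[165 + √(165² + 4·165·105·104)] = (1/2)[165 + √7234425] = 1427.3443

Kővári–Sós–Turán: let r_1, ..., r_165 be the row sums and z = Σ r_i the total number of 1s. Each pair of columns can share at most one row with both entries 1 (else a 2×2 all-ones block appears), so Σ_i C(r_i, 2) ≤ C(105, 2) = 5460. By convexity Σ_i C(r_i, 2) ≥ 165·C(z/165, 2) = z(z − 165)/(2·165), giving z² − 165z − 165·105·104 ≤ 0 and hence z ≤ (1/2)[165 + √(27225 + 4·1801800)] = (1/2)[165 + √7234425] ≈ (1/2)(165 + 2689.6886) = 1427.3443.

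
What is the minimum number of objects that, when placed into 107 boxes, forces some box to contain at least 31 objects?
n = (31 − 1)·107 + 1 = 3211

By the generalised pigeonhole principle, to guarantee some box contains ≥ r objects we need more than (r − 1) · k objects total. Threshold: n = (r − 1) · k + 1. With r = 31 and k = 107: n = 30 · 107 + 1 = 3210 + 1 = 3211. For n = 3210 = 30 · 107, we can put exactly 30 objects in every box, avoiding 31 in any single one — so 3211 is tight.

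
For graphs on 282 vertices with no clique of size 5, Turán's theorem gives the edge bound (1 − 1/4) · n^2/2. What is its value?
Turán density bound = (3/4) · 282^2/2 = 59643/2 ≈ 29821.5

Turán's theorem: ex(n, K_{r+1}) is achieved by the complete r-partite Turán graph T(n, r) with parts as balanced as possible, and is at most (1 − 1/r) · n^2/2. For r = 4, n = 282: the density bound is (3/4) · 79524/2 = 59643/2 ≈ 29821.5. The integer-valued extremum is e(T(282, 4)) = 29821, which is strictly less than the density bound 59643/2 since 4 ∤ 282 (the parts of T(282, 4) cannot all be equal).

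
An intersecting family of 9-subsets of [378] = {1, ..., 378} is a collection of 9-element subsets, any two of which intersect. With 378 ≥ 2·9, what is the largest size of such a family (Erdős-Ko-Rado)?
max |F| = C(377, 8) = 9391586156684875

The Erdős-Ko-Rado theorem states: for n ≥ 2k, an intersecting family of k-subsets of an n-element set has size at most C(n − 1, k − 1), with equality for 'star' families {A ⊆ [n] : |A| = k, i ∈ A} (fix an element i). For n = 378, k = 9: C(377, 8) = 9391586156684875.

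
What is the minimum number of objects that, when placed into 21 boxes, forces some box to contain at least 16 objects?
n = (16 − 1)·21 + 1 = 316

By the generalised pigeonhole principle, to guarantee some box contains ≥ r objects we need more than (r − 1) · k objects total. Threshold: n = (r − 1) · k + 1. With r = 16 and k = 21: n = 15 · 21 + 1 = 315 + 1 = 316. For n = 315 = 15 · 21, we can put exactly 15 objects in every box, avoiding 16 in any single one — so 316 is tight.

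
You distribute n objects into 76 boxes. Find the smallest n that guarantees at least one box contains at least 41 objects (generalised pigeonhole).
n = (41 − 1)·76 + 1 = 3041

By the generalised pigeonhole principle, to guarantee some box contains ≥ r objects we need more than (r − 1) · k objects total. Threshold: n = (r − 1) · k + 1. With r = 41 and k = 76: n = 40 · 76 + 1 = 3040 + 1 = 3041. For n = 3040 = 40 · 76, we can put exactly 40 objects in every box, avoiding 41 in any single one — so 3041 is tight.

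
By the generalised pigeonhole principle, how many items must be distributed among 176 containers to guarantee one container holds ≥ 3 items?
n = (3 − 1)·176 + 1 = 353

By the generalised pigeonhole principle, to guarantee some box contains ≥ r objects we need more than (r − 1) · k objects total. Threshold: n = (r − 1) · k + 1. With r = 3 and k = 176: n = 2 · 176 + 1 = 352 + 1 = 353. For n = 352 = 2 · 176, we can put exactly 2 objects in every box, avoiding 3 in any single one — so 353 is tight.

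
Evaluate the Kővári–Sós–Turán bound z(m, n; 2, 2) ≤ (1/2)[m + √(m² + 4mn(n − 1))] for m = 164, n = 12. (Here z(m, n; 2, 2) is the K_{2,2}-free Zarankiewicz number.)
z(164, 12; 2, 2) ≤ (1/2)[164 + √(164² + 4·164·12·11)] = (1/2)[164 + √113488] = 250.4399

Kővári–Sós–Turán: let r_1, ..., r_164 be the row sums and z = Σ r_i the total number of 1s. Each pair of columns can share at most one row with both entries 1 (else a 2×2 all-ones block appears), so Σ_i C(r_i, 2) ≤ C(12, 2) = 66. By convexity Σ_i C(r_i, 2) ≥ 164·C(z/164, 2) = z(z − 164)/(2·164), giving z² − 164z − 164·12·11 ≤ 0 and hence z ≤ (1/2)[164 + √(26896 + 4·21648)] = (1/2)[164 + √113488] ≈ (1/2)(164 + 336.8798) = 250.4399.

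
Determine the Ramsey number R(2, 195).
R(2, 195) = 195

R(2, k) = k for all k ≥ 2: in a 2-colouring of K_k, either some edge is red (a red K_2) or all edges are blue (a blue K_k). And K_{194} coloured all-blue has no blue K_195, so R(2, 195) > 194. Hence R(2, 195) = 195.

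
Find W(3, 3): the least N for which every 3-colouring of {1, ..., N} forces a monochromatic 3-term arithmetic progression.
W(3, 3) = 27

This is a classical value, W(3, 3) = 27, established by combining an explicit 3-colouring of {1, ..., 26} with no monochromatic 3-AP (giving the lower bound W(3, 3) > 26) and a finite case analysis / exhaustive computer search showing every 3-colouring of {1, ..., 27} has such an AP.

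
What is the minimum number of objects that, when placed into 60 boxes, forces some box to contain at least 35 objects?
n = (35 − 1)·60 + 1 = 2041

By the generalised pigeonhole principle, to guarantee some box contains ≥ r objects we need more than (r − 1) · k objects total. Threshold: n = (r − 1) · k + 1. With r = 35 and k = 60: n = 34 · 60 + 1 = 2040 + 1 = 2041. For n = 2040 = 34 · 60, we can put exactly 34 objects in every box, avoiding 35 in any single one — so 2041 is tight.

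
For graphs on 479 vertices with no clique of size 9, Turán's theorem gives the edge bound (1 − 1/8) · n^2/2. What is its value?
Turán density bound = (7/8) · 479^2/2 = 1606087/16 ≈ 100380.4375

Turán's theorem: ex(n, K_{r+1}) is achieved by the complete r-partite Turán graph T(n, r) with parts as balanced as possible, and is at most (1 − 1/r) · n^2/2. For r = 8, n = 479: the density bound is (7/8) · 229441/2 = 1606087/16 ≈ 100380.4375. The integer-valued extremum is e(T(479, 8)) = 100380, which is strictly less than the density bound 1606087/16 since 8 ∤ 479 (the parts of T(479, 8) cannot all be equal).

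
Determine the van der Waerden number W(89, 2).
W(89, 2) = 89 + 1 = 90

A 2-term AP is any pair of integers, so a monochromatic 2-AP exists iff some colour is used at least twice. With 89 colours, the colouring i ↦ i on {1, ..., 89} uses each colour once, avoiding any monochromatic pair, so W(89, 2) > 89. For {1, ..., 90}, pigeonhole forces two integers of the same colour, which form a monochromatic 2-AP. Hence W(89, 2) = 90.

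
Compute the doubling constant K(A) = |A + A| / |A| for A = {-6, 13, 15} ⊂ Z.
K = |A + A| / |A| = 6/3 = 2

Enumerate A + A = {a + b : a, b ∈ A}. With |A| = 3, there are |A|^2 = 9 ordered sum pairs; collecting distinct values, A + A = {-12, 7, 9, 26, 28, 30}, so |A + A| = 6. Thus K = 6/3 = 2. For comparison, the minimum possible |A + A| over all 3-element sets is 2·3 − 1 = 5 (so min K = 5/3), attained only by arithmetic progressions.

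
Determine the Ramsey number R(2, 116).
R(2, 116) = 116

R(2, k) = k for all k ≥ 2: in a 2-colouring of K_k, either some edge is red (a red K_2) or all edges are blue (a blue K_k). And K_{115} coloured all-blue has no blue K_116, so R(2, 116) > 115. Hence R(2, 116) = 116.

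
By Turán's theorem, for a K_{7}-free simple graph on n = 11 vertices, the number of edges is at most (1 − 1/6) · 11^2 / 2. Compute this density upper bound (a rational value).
Turán density bound = (5/6) · 11^2/2 = 605/12 ≈ 50.4167

Turán's theorem: ex(n, K_{r+1}) is achieved by the complete r-partite Turán graph T(n, r) with parts as balanced as possible, and is at most (1 − 1/r) · n^2/2. For r = 6, n = 11: the density bound is (5/6) · 121/2 = 605/12 ≈ 50.4167. The integer-valued extremum is e(T(11, 6)) = 50, which is strictly less than the density bound 605/12 since 6 ∤ 11 (the parts of T(11, 6) cannot all be equal).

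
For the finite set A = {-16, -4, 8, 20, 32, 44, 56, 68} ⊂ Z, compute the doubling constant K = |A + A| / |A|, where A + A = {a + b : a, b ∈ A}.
K = |A + A| / |A| = 15/8

Enumerate A + A = {a + b : a, b ∈ A}. With |A| = 8, there are |A|^2 = 64 ordered sum pairs; collecting distinct values, A + A = {-32, -20, -8, 4, 16, 28, 40, 52, 64, 76, 88, 100, 112, 124, 136}, so |A + A| = 15. Thus K = 15/8. Here |A + A| = 2|A| − 1 = 15, the minimum possible — so K = 15/8 is minimal, which holds iff A is an arithmetic progression.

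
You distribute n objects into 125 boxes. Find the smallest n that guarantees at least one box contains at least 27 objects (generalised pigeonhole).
n = (27 − 1)·125 + 1 = 3251

By the generalised pigeonhole principle, to guarantee some box contains ≥ r objects we need more than (r − 1) · k objects total. Threshold: n = (r − 1) · k + 1. With r = 27 and k = 125: n = 26 · 125 + 1 = 3250 + 1 = 3251. For n = 3250 = 26 · 125, we can put exactly 26 objects in every box, avoiding 27 in any single one — so 3251 is tight.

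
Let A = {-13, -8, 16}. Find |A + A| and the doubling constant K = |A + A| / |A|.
K = |A + A| / |A| = 6/3 = 2

Enumerate A + A = {a + b : a, b ∈ A}. With |A| = 3, there are |A|^2 = 9 ordered sum pairs; collecting distinct values, A + A = {-26, -21, -16, 3, 8, 32}, so |A + A| = 6. Thus K = 6/3 = 2. For comparison, the minimum possible |A + A| over all 3-element sets is 2·3 − 1 = 5 (so min K = 5/3), attained only by arithmetic progressions.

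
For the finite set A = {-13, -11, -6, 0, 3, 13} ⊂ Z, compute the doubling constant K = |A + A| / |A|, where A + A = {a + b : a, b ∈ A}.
K = |A + A| / |A| = 20/6 = 10/3

Enumerate A + A = {a + b : a, b ∈ A}. With |A| = 6, there are |A|^2 = 36 ordered sum pairs; collecting distinct values, A + A = {-26, -24, -22, -19, -17, -13, -12, -11, -10, -8, -6, -3, 0, 2, 3, 6, 7, 13, 16, 26}, so |A + A| = 20. Thus K = 20/6 = 10/3. For comparison, the minimum possible |A + A| over all 6-element sets is 2·6 − 1 = 11 (so min K = 11/6), attained only by arithmetic progressions.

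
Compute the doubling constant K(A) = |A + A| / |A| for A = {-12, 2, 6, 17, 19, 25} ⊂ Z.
K = |A + A| / |A| = 21/6 = 7/2

Enumerate A + A = {a + b : a, b ∈ A}. With |A| = 6, there are |A|^2 = 36 ordered sum pairs; collecting distinct values, A + A = {-24, -10, -6, 4, 5, 7, 8, 12, 13, 19, 21, 23, 25, 27, 31, 34, 36, 38, 42, 44, 50}, so |A + A| = 21. Thus K = 21/6 = 7/2. For comparison, the minimum possible |A + A| over all 6-element sets is 2·6 − 1 = 11 (so min K = 11/6), attained only by arithmetic progressions.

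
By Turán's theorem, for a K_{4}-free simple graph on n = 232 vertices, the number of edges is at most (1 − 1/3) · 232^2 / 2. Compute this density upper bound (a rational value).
Turán density bound = (2/3) · 232^2/2 = 53824/3 ≈ 17941.3333

Turán's theorem: ex(n, K_{r+1}) is achieved by the complete r-partite Turán graph T(n, r) with parts as balanced as possible, and is at most (1 − 1/r) · n^2/2. For r = 3, n = 232: the density bound is (2/3) · 53824/2 = 53824/3 ≈ 17941.3333. The integer-valued extremum is e(T(232, 3)) = 17941, which is strictly less than the density bound 53824/3 since 3 ∤ 232 (the parts of T(232, 3) cannot all be equal).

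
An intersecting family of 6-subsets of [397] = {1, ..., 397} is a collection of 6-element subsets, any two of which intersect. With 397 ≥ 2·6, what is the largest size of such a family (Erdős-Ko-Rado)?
max |F| = C(396, 5) = 79119926424

Erdős-Ko-Rado (1961): when n ≥ 2k, max |F| = C(n−1, k−1). The bound is attained by the star {A : i ∈ A} for any fixed i ∈ [n]. Here C(397−1, 6−1) = C(396, 5) = 79119926424.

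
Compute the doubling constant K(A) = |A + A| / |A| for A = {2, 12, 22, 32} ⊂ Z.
K = |A + A| / |A| = 7/4

Enumerate A + A = {a + b : a, b ∈ A}. With |A| = 4, there are |A|^2 = 16 ordered sum pairs; collecting distinct values, A + A = {4, 14, 24, 34, 44, 54, 64}, so |A + A| = 7. Thus K = 7/4. Here |A + A| = 2|A| − 1 = 7, the minimum possible — so K = 7/4 is minimal, which holds iff A is an arithmetic progression.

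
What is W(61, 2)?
W(61, 2) = 61 + 1 = 62

A 2-term AP is any pair of integers, so a monochromatic 2-AP exists iff some colour is used at least twice. With 61 colours, the colouring i ↦ i on {1, ..., 61} uses each colour once, avoiding any monochromatic pair, so W(61, 2) > 61. For {1, ..., 62}, pigeonhole forces two integers of the same colour, which form a monochromatic 2-AP. Hence W(61, 2) = 62.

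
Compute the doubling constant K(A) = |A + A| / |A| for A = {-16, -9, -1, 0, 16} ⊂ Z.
K = |A + A| / |A| = 14/5

Enumerate A + A = {a + b : a, b ∈ A}. With |A| = 5, there are |A|^2 = 25 ordered sum pairs; collecting distinct values, A + A = {-32, -25, -18, -17, -16, -10, -9, -2, -1, 0, 7, 15, 16, 32}, so |A + A| = 14. Thus K = 14/5. For comparison, the minimum possible |A + A| over all 5-element sets is 2·5 − 1 = 9 (so min K = 9/5), attained only by arithmetic progressions.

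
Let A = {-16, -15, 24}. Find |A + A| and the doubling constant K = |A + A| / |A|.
K = |A + A| / |A| = 6/3 = 2

Enumerate A + A = {a + b : a, b ∈ A}. With |A| = 3, there are |A|^2 = 9 ordered sum pairs; collecting distinct values, A + A = {-32, -31, -30, 8, 9, 48}, so |A + A| = 6. Thus K = 6/3 = 2. For comparison, the minimum possible |A + A| over all 3-element sets is 2·3 − 1 = 5 (so min K = 5/3), attained only by arithmetic progressions.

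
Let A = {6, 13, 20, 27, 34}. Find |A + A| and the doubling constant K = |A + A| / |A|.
K = |A + A| / |A| = 9/5

Enumerate A + A = {a + b : a, b ∈ A}. With |A| = 5, there are |A|^2 = 25 ordered sum pairs; collecting distinct values, A + A = {12, 19, 26, 33, 40, 47, 54, 61, 68}, so |A + A| = 9. Thus K = 9/5. Here |A + A| = 2|A| − 1 = 9, the minimum possible — so K = 9/5 is minimal, which holds iff A is an arithmetic progression.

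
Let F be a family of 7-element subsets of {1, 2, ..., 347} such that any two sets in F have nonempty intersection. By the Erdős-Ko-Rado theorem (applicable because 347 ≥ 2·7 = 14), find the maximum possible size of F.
max |F| = C(346, 6) = 2281370098854

Erdős-Ko-Rado (1961): when n ≥ 2k, max |F| = C(n−1, k−1). The bound is attained by the star {A : i ∈ A} for any fixed i ∈ [n]. Here C(347−1, 7−1) = C(346, 6) = 2281370098854.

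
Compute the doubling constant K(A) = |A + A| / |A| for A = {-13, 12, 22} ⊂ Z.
K = |A + A| / |A| = 6/3 = 2

Enumerate A + A = {a + b : a, b ∈ A}. With |A| = 3, there are |A|^2 = 9 ordered sum pairs; collecting distinct values, A + A = {-26, -1, 9, 24, 34, 44}, so |A + A| = 6. Thus K = 6/3 = 2. For comparison, the minimum possible |A + A| over all 3-element sets is 2·3 − 1 = 5 (so min K = 5/3), attained only by arithmetic progressions.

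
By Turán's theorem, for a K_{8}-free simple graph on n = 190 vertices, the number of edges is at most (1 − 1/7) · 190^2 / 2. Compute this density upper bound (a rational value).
Turán density bound = (6/7) · 190^2/2 = 108300/7 ≈ 15471.4286

Turán's theorem: ex(n, K_{r+1}) is achieved by the complete r-partite Turán graph T(n, r) with parts as balanced as possible, and is at most (1 − 1/r) · n^2/2. For r = 7, n = 190: the density bound is (6/7) · 36100/2 = 108300/7 ≈ 15471.4286. The integer-valued extremum is e(T(190, 7)) = 15471, which is strictly less than the density bound 108300/7 since 7 ∤ 190 (the parts of T(190, 7) cannot all be equal).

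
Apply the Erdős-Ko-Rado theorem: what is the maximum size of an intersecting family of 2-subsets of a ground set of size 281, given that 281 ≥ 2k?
max |F| = C(280, 1) = 280

Erdős-Ko-Rado (1961): when n ≥ 2k, max |F| = C(n−1, k−1). The bound is attained by the star {A : i ∈ A} for any fixed i ∈ [n]. Here C(281−1, 2−1) = C(280, 1) = 280.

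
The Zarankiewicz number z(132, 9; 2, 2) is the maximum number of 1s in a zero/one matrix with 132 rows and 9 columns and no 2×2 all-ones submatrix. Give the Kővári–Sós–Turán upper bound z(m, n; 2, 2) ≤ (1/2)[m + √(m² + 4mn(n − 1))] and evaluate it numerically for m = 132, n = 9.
z(132, 9; 2, 2) ≤ (1/2)[132 + √(132² + 4·132·9·8)] = (1/2)[132 + √55440] = 183.7285

Kővári–Sós–Turán: let r_1, ..., r_132 be the row sums and z = Σ r_i the total number of 1s. Each pair of columns can share at most one row with both entries 1 (else a 2×2 all-ones block appears), so Σ_i C(r_i, 2) ≤ C(9, 2) = 36. By convexity Σ_i C(r_i, 2) ≥ 132·C(z/132, 2) = z(z − 132)/(2·132), giving z² − 132z − 132·9·8 ≤ 0 and hence z ≤ (1/2)[132 + √(17424 + 4·9504)] = (1/2)[132 + √55440] ≈ (1/2)(132 + 235.457) = 183.7285.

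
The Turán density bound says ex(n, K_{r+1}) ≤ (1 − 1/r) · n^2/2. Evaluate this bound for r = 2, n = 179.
Turán density bound = (1/2) · 179^2/2 = 32041/4 ≈ 8010.25

Turán's theorem: ex(n, K_{r+1}) is achieved by the complete r-partite Turán graph T(n, r) with parts as balanced as possible, and is at most (1 − 1/r) · n^2/2. For r = 2, n = 179: the density bound is (1/2) · 32041/2 = 32041/4 ≈ 8010.25. The integer-valued extremum is e(T(179, 2)) = 8010, which is strictly less than the density bound 32041/4 since 2 ∤ 179 (the parts of T(179, 2) cannot all be equal).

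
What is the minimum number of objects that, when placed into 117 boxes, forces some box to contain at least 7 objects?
n = (7 − 1)·117 + 1 = 703

By the generalised pigeonhole principle, to guarantee some box contains ≥ r objects we need more than (r − 1) · k objects total. Threshold: n = (r − 1) · k + 1. With r = 7 and k = 117: n = 6 · 117 + 1 = 702 + 1 = 703. For n = 702 = 6 · 117, we can put exactly 6 objects in every box, avoiding 7 in any single one — so 703 is tight.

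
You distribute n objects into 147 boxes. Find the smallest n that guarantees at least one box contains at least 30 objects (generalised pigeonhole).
n = (30 − 1)·147 + 1 = 4264

By the generalised pigeonhole principle, to guarantee some box contains ≥ r objects we need more than (r − 1) · k objects total. Threshold: n = (r − 1) · k + 1. With r = 30 and k = 147: n = 29 · 147 + 1 = 4263 + 1 = 4264. For n = 4263 = 29 · 147, we can put exactly 29 objects in every box, avoiding 30 in any single one — so 4264 is tight.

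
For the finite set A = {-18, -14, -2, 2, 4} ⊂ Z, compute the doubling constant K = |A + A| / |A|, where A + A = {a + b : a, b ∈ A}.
K = |A + A| / |A| = 14/5

Enumerate A + A = {a + b : a, b ∈ A}. With |A| = 5, there are |A|^2 = 25 ordered sum pairs; collecting distinct values, A + A = {-36, -32, -28, -20, -16, -14, -12, -10, -4, 0, 2, 4, 6, 8}, so |A + A| = 14. Thus K = 14/5. For comparison, the minimum possible |A + A| over all 5-element sets is 2·5 − 1 = 9 (so min K = 9/5), attained only by arithmetic progressions.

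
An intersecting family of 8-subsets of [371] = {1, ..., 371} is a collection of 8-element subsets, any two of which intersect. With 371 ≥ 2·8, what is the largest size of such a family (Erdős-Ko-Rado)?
max |F| = C(370, 7) = 177904433119920

Erdős-Ko-Rado (1961): when n ≥ 2k, max |F| = C(n−1, k−1). The bound is attained by the star {A : i ∈ A} for any fixed i ∈ [n]. Here C(371−1, 8−1) = C(370, 7) = 177904433119920.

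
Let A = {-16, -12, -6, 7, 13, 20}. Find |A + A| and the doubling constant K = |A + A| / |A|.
K = |A + A| / |A| = 19/6

Enumerate A + A = {a + b : a, b ∈ A}. With |A| = 6, there are |A|^2 = 36 ordered sum pairs; collecting distinct values, A + A = {-32, -28, -24, -22, -18, -12, -9, -5, -3, 1, 4, 7, 8, 14, 20, 26, 27, 33, 40}, so |A + A| = 19. Thus K = 19/6. For comparison, the minimum possible |A + A| over all 6-element sets is 2·6 − 1 = 11 (so min K = 11/6), attained only by arithmetic progressions.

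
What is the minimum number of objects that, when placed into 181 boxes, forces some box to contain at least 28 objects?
n = (28 − 1)·181 + 1 = 4888

By the generalised pigeonhole principle, to guarantee some box contains ≥ r objects we need more than (r − 1) · k objects total. Threshold: n = (r − 1) · k + 1. With r = 28 and k = 181: n = 27 · 181 + 1 = 4887 + 1 = 4888. For n = 4887 = 27 · 181, we can put exactly 27 objects in every box, avoiding 28 in any single one — so 4888 is tight.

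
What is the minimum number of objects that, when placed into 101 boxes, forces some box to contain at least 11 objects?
n = (11 − 1)·101 + 1 = 1011

By the generalised pigeonhole principle, to guarantee some box contains ≥ r objects we need more than (r − 1) · k objects total. Threshold: n = (r − 1) · k + 1. With r = 11 and k = 101: n = 10 · 101 + 1 = 1010 + 1 = 1011. For n = 1010 = 10 · 101, we can put exactly 10 objects in every box, avoiding 11 in any single one — so 1011 is tight.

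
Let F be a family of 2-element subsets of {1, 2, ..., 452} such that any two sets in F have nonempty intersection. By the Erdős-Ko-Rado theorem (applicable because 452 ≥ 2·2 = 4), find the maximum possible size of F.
max |F| = C(451, 1) = 451

Erdős-Ko-Rado (1961): when n ≥ 2k, max |F| = C(n−1, k−1). The bound is attained by the star {A : i ∈ A} for any fixed i ∈ [n]. Here C(452−1, 2−1) = C(451, 1) = 451.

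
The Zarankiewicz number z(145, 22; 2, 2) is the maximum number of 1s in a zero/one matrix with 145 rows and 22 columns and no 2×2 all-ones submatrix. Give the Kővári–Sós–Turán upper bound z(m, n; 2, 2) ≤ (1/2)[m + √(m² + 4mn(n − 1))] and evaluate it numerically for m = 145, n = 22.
z(145, 22; 2, 2) ≤ (1/2)[145 + √(145² + 4·145·22·21)] = (1/2)[145 + √288985] = 341.2866

Kővári–Sós–Turán: let r_1, ..., r_145 be the row sums and z = Σ r_i the total number of 1s. Each pair of columns can share at most one row with both entries 1 (else a 2×2 all-ones block appears), so Σ_i C(r_i, 2) ≤ C(22, 2) = 231. By convexity Σ_i C(r_i, 2) ≥ 145·C(z/145, 2) = z(z − 145)/(2·145), giving z² − 145z − 145·22·21 ≤ 0 and hence z ≤ (1/2)[145 + √(21025 + 4·66990)] = (1/2)[145 + √288985] ≈ (1/2)(145 + 537.5733) = 341.2866.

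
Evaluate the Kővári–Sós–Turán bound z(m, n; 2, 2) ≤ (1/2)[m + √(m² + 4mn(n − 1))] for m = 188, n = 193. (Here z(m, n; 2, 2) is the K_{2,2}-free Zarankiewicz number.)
z(188, 193; 2, 2) ≤ (1/2)[188 + √(188² + 4·188·193·192)] = (1/2)[188 + √27901456] = 2735.0914

Kővári–Sós–Turán: let r_1, ..., r_188 be the row sums and z = Σ r_i the total number of 1s. Each pair of columns can share at most one row with both entries 1 (else a 2×2 all-ones block appears), so Σ_i C(r_i, 2) ≤ C(193, 2) = 18528. By convexity Σ_i C(r_i, 2) ≥ 188·C(z/188, 2) = z(z − 188)/(2·188), giving z² − 188z − 188·193·192 ≤ 0 and hence z ≤ (1/2)[188 + √(35344 + 4·6966528)] = (1/2)[188 + √27901456] ≈ (1/2)(188 + 5282.1829) = 2735.0914.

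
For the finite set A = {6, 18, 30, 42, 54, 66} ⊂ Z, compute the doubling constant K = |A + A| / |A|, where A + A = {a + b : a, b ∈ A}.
K = |A + A| / |A| = 11/6

Enumerate A + A = {a + b : a, b ∈ A}. With |A| = 6, there are |A|^2 = 36 ordered sum pairs; collecting distinct values, A + A = {12, 24, 36, 48, 60, 72, 84, 96, 108, 120, 132}, so |A + A| = 11. Thus K = 11/6. Here |A + A| = 2|A| − 1 = 11, the minimum possible — so K = 11/6 is minimal, which holds iff A is an arithmetic progression.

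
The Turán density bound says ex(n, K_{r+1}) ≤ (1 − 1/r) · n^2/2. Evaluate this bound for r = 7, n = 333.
Turán density bound = (6/7) · 333^2/2 = 332667/7 ≈ 47523.8571

Turán's theorem: ex(n, K_{r+1}) is achieved by the complete r-partite Turán graph T(n, r) with parts as balanced as possible, and is at most (1 − 1/r) · n^2/2. For r = 7, n = 333: the density bound is (6/7) · 110889/2 = 332667/7 ≈ 47523.8571. The integer-valued extremum is e(T(333, 7)) = 47523, which is strictly less than the density bound 332667/7 since 7 ∤ 333 (the parts of T(333, 7) cannot all be equal).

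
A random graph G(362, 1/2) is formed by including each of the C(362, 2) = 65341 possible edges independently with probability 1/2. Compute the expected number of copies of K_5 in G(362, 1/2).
E[# K_5] = C(362, 5) · (1/2)^C(5, 2) = 50386536012 / 2^10 = 12596634003/256 ≈ 49205601.574219

For each 5-subset S of vertices (there are C(362, 5) = 50386536012 such S), let X_S = 1 if S induces a K_5 (all C(5, 2) = 10 edges present). Then P(X_S = 1) = (1/2)^10 = 1/1024. By linearity of expectation, E[# K_5] = C(362, 5) · (1/2)^10 = 50386536012 / 1024 = 12596634003/256 ≈ 49205601.574219.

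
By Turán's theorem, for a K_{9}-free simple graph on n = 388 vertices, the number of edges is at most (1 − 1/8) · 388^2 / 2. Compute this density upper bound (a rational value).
Turán density bound = (7/8) · 388^2/2 = 65863

Turán's theorem: ex(n, K_{r+1}) is achieved by the complete r-partite Turán graph T(n, r) with parts as balanced as possible, and is at most (1 − 1/r) · n^2/2. For r = 8, n = 388: the density bound is (7/8) · 150544/2 = 65863. The integer-valued extremum is e(T(388, 8)) = 65862, which is strictly less than the density bound 65863 since 8 ∤ 388 (the parts of T(388, 8) cannot all be equal).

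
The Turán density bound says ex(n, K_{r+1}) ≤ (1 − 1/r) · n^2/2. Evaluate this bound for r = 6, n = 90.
Turán density bound = (5/6) · 90^2/2 = 3375

Turán's theorem: ex(n, K_{r+1}) is achieved by the complete r-partite Turán graph T(n, r) with parts as balanced as possible, and is at most (1 − 1/r) · n^2/2. For r = 6, n = 90: the density bound is (5/6) · 8100/2 = 3375. Since 6 ∣ 90, the Turán graph T(90, 6) has parts of equal size 15, and its edge count e(T(90, 6)) = 3375 attains the density bound exactly.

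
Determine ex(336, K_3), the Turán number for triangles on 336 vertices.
ex(336, K_3) = ⌊336^2/4⌋ = 28224

Mantel (1907): a triangle-free graph on n vertices has at most ⌊n^2/4⌋ edges, with equality for the complete bipartite graph K_{⌊n/2⌋, ⌈n/2⌉}. For n = 336: ⌊336^2/4⌋ = ⌊112896/4⌋ = 28224. The extremal graph is K_{168, 168}, which has 168·168 = 28224 edges.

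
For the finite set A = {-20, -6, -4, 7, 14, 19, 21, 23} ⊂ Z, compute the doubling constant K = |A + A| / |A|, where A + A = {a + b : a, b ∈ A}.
K = |A + A| / |A| = 30/8 = 15/4

Enumerate A + A = {a + b : a, b ∈ A}. With |A| = 8, there are |A|^2 = 64 ordered sum pairs; collecting distinct values, A + A = {-40, -26, -24, -13, -12, -10, -8, -6, -1, 1, 3, 8, 10, 13, 14, 15, 17, 19, 21, 26, 28, 30, 33, 35, 37, 38, 40, 42, 44, 46}, so |A + A| = 30. Thus K = 30/8 = 15/4. For comparison, the minimum possible |A + A| over all 8-element sets is 2·8 − 1 = 15 (so min K = 15/8), attained only by arithmetic progressions.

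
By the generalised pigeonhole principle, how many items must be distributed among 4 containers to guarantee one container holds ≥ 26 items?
n = (26 − 1)·4 + 1 = 101

By the generalised pigeonhole principle, to guarantee some box contains ≥ r objects we need more than (r − 1) · k objects total. Threshold: n = (r − 1) · k + 1. With r = 26 and k = 4: n = 25 · 4 + 1 = 100 + 1 = 101. For n = 100 = 25 · 4, we can put exactly 25 objects in every box, avoiding 26 in any single one — so 101 is tight.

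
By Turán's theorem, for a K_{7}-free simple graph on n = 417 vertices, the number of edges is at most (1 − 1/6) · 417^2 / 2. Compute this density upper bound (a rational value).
Turán density bound = (5/6) · 417^2/2 = 289815/4 ≈ 72453.75

Turán's theorem: ex(n, K_{r+1}) is achieved by the complete r-partite Turán graph T(n, r) with parts as balanced as possible, and is at most (1 − 1/r) · n^2/2. For r = 6, n = 417: the density bound is (5/6) · 173889/2 = 289815/4 ≈ 72453.75. The integer-valued extremum is e(T(417, 6)) = 72453, which is strictly less than the density bound 289815/4 since 6 ∤ 417 (the parts of T(417, 6) cannot all be equal).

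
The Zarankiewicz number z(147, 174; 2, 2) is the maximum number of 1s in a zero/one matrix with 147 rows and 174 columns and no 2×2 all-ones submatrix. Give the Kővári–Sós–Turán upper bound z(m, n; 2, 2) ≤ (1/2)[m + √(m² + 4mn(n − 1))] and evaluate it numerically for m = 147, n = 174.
z(147, 174; 2, 2) ≤ (1/2)[147 + √(147² + 4·147·174·173)] = (1/2)[147 + √17721585] = 2178.3506

Kővári–Sós–Turán: let r_1, ..., r_147 be the row sums and z = Σ r_i the total number of 1s. Each pair of columns can share at most one row with both entries 1 (else a 2×2 all-ones block appears), so Σ_i C(r_i, 2) ≤ C(174, 2) = 15051. By convexity Σ_i C(r_i, 2) ≥ 147·C(z/147, 2) = z(z − 147)/(2·147), giving z² − 147z − 147·174·173 ≤ 0 and hence z ≤ (1/2)[147 + √(21609 + 4·4424994)] = (1/2)[147 + √17721585] ≈ (1/2)(147 + 4209.7013) = 2178.3506.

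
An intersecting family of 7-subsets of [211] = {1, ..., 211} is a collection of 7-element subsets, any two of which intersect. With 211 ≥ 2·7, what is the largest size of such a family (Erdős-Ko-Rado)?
max |F| = C(210, 6) = 110837787060

Erdős-Ko-Rado (1961): when n ≥ 2k, max |F| = C(n−1, k−1). The bound is attained by the star {A : i ∈ A} for any fixed i ∈ [n]. Here C(211−1, 7−1) = C(210, 6) = 110837787060.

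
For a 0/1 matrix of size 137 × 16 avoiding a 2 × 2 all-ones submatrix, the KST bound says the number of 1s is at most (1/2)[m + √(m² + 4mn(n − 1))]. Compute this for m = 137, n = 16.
z(137, 16; 2, 2) ≤ (1/2)[137 + √(137² + 4·137·16·15)] = (1/2)[137 + √150289] = 262.3356

Kővári–Sós–Turán: let r_1, ..., r_137 be the row sums and z = Σ r_i the total number of 1s. Each pair of columns can share at most one row with both entries 1 (else a 2×2 all-ones block appears), so Σ_i C(r_i, 2) ≤ C(16, 2) = 120. By convexity Σ_i C(r_i, 2) ≥ 137·C(z/137, 2) = z(z − 137)/(2·137), giving z² − 137z − 137·16·15 ≤ 0 and hence z ≤ (1/2)[137 + √(18769 + 4·32880)] = (1/2)[137 + √150289] ≈ (1/2)(137 + 387.6713) = 262.3356.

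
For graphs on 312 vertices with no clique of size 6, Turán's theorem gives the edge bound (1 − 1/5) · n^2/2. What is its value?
Turán density bound = (4/5) · 312^2/2 = 194688/5 ≈ 38937.6

Turán's theorem: ex(n, K_{r+1}) is achieved by the complete r-partite Turán graph T(n, r) with parts as balanced as possible, and is at most (1 − 1/r) · n^2/2. For r = 5, n = 312: the density bound is (4/5) · 97344/2 = 194688/5 ≈ 38937.6. The integer-valued extremum is e(T(312, 5)) = 38937, which is strictly less than the density bound 194688/5 since 5 ∤ 312 (the parts of T(312, 5) cannot all be equal).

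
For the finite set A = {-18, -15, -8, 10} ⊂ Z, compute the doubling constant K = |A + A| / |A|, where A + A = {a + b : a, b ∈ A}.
K = |A + A| / |A| = 10/4 = 5/2

Enumerate A + A = {a + b : a, b ∈ A}. With |A| = 4, there are |A|^2 = 16 ordered sum pairs; collecting distinct values, A + A = {-36, -33, -30, -26, -23, -16, -8, -5, 2, 20}, so |A + A| = 10. Thus K = 10/4 = 5/2. For comparison, the minimum possible |A + A| over all 4-element sets is 2·4 − 1 = 7 (so min K = 7/4), attained only by arithmetic progressions.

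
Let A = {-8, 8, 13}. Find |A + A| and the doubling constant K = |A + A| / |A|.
K = |A + A| / |A| = 6/3 = 2

Enumerate A + A = {a + b : a, b ∈ A}. With |A| = 3, there are |A|^2 = 9 ordered sum pairs; collecting distinct values, A + A = {-16, 0, 5, 16, 21, 26}, so |A + A| = 6. Thus K = 6/3 = 2. For comparison, the minimum possible |A + A| over all 3-element sets is 2·3 − 1 = 5 (so min K = 5/3), attained only by arithmetic progressions.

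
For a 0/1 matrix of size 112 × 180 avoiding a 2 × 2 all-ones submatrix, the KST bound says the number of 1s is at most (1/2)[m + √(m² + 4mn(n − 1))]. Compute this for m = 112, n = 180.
z(112, 180; 2, 2) ≤ (1/2)[112 + √(112² + 4·112·180·179)] = (1/2)[112 + √14447104] = 1956.4673

Kővári–Sós–Turán: let r_1, ..., r_112 be the row sums and z = Σ r_i the total number of 1s. Each pair of columns can share at most one row with both entries 1 (else a 2×2 all-ones block appears), so Σ_i C(r_i, 2) ≤ C(180, 2) = 16110. By convexity Σ_i C(r_i, 2) ≥ 112·C(z/112, 2) = z(z − 112)/(2·112), giving z² − 112z − 112·180·179 ≤ 0 and hence z ≤ (1/2)[112 + √(12544 + 4·3608640)] = (1/2)[112 + √14447104] ≈ (1/2)(112 + 3800.9346) = 1956.4673.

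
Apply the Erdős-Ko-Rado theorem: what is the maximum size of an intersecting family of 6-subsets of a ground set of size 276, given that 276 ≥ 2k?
max |F| = C(275, 5) = 12635803180

Erdős-Ko-Rado (1961): when n ≥ 2k, max |F| = C(n−1, k−1). The bound is attained by the star {A : i ∈ A} for any fixed i ∈ [n]. Here C(276−1, 6−1) = C(275, 5) = 12635803180.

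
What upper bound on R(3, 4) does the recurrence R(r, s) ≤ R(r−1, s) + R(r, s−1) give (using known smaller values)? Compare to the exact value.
R(3, 4) ≤ R(2, 4) + R(3, 3) = 4 + 6 = 10; exact value R(3, 4) = 9.

The Erdős–Szekeres recurrence R(r, s) ≤ R(r−1, s) + R(r, s−1) applied to (r, s) = (3, 4) gives
  R(3, 4) ≤ R(2, 4) + R(3, 3) = 4 + 6 = 10.
(Recall R(2, k) = k and R is symmetric.) The recurrence is not tight here (it gives 10, but the exact value is R(3, 4) = 9); the tight upper bound requires a sharper argument than the simple recurrence, combined with a lower-bound construction on K_{8}.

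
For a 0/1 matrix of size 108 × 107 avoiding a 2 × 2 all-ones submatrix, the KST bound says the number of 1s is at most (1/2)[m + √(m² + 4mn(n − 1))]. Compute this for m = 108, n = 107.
z(108, 107; 2, 2) ≤ (1/2)[108 + √(108² + 4·108·107·106)] = (1/2)[108 + √4911408] = 1162.0848

Kővári–Sós–Turán: let r_1, ..., r_108 be the row sums and z = Σ r_i the total number of 1s. Each pair of columns can share at most one row with both entries 1 (else a 2×2 all-ones block appears), so Σ_i C(r_i, 2) ≤ C(107, 2) = 5671. By convexity Σ_i C(r_i, 2) ≥ 108·C(z/108, 2) = z(z − 108)/(2·108), giving z² − 108z − 108·107·106 ≤ 0 and hence z ≤ (1/2)[108 + √(11664 + 4·1224936)] = (1/2)[108 + √4911408] ≈ (1/2)(108 + 2216.1697) = 1162.0848.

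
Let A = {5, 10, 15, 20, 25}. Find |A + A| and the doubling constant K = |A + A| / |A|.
K = |A + A| / |A| = 9/5

Enumerate A + A = {a + b : a, b ∈ A}. With |A| = 5, there are |A|^2 = 25 ordered sum pairs; collecting distinct values, A + A = {10, 15, 20, 25, 30, 35, 40, 45, 50}, so |A + A| = 9. Thus K = 9/5. Here |A + A| = 2|A| − 1 = 9, the minimum possible — so K = 9/5 is minimal, which holds iff A is an arithmetic progression.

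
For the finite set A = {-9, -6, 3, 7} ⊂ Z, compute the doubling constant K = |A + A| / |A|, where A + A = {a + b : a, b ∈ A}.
K = |A + A| / |A| = 10/4 = 5/2

Enumerate A + A = {a + b : a, b ∈ A}. With |A| = 4, there are |A|^2 = 16 ordered sum pairs; collecting distinct values, A + A = {-18, -15, -12, -6, -3, -2, 1, 6, 10, 14}, so |A + A| = 10. Thus K = 10/4 = 5/2. For comparison, the minimum possible |A + A| over all 4-element sets is 2·4 − 1 = 7 (so min K = 7/4), attained only by arithmetic progressions.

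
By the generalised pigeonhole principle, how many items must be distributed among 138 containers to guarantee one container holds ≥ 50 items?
n = (50 − 1)·138 + 1 = 6763

By the generalised pigeonhole principle, to guarantee some box contains ≥ r objects we need more than (r − 1) · k objects total. Threshold: n = (r − 1) · k + 1. With r = 50 and k = 138: n = 49 · 138 + 1 = 6762 + 1 = 6763. For n = 6762 = 49 · 138, we can put exactly 49 objects in every box, avoiding 50 in any single one — so 6763 is tight.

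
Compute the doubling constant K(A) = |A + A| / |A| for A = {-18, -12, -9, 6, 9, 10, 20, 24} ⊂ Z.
K = |A + A| / |A| = 32/8 = 4

Enumerate A + A = {a + b : a, b ∈ A}. With |A| = 8, there are |A|^2 = 64 ordered sum pairs; collecting distinct values, A + A = {-36, -30, -27, -24, -21, -18, -12, -9, -8, -6, -3, -2, 0, 1, 2, 6, 8, 11, 12, 15, 16, 18, 19, 20, 26, 29, 30, 33, 34, 40, 44, 48}, so |A + A| = 32. Thus K = 32/8 = 4. For comparison, the minimum possible |A + A| over all 8-element sets is 2·8 − 1 = 15 (so min K = 15/8), attained only by arithmetic progressions.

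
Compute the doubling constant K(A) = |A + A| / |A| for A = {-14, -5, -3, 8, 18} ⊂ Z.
K = |A + A| / |A| = 14/5

Enumerate A + A = {a + b : a, b ∈ A}. With |A| = 5, there are |A|^2 = 25 ordered sum pairs; collecting distinct values, A + A = {-28, -19, -17, -10, -8, -6, 3, 4, 5, 13, 15, 16, 26, 36}, so |A + A| = 14. Thus K = 14/5. For comparison, the minimum possible |A + A| over all 5-element sets is 2·5 − 1 = 9 (so min K = 9/5), attained only by arithmetic progressions.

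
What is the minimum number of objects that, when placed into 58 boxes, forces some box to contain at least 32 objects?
n = (32 − 1)·58 + 1 = 1799

By the generalised pigeonhole principle, to guarantee some box contains ≥ r objects we need more than (r − 1) · k objects total. Threshold: n = (r − 1) · k + 1. With r = 32 and k = 58: n = 31 · 58 + 1 = 1798 + 1 = 1799. For n = 1798 = 31 · 58, we can put exactly 31 objects in every box, avoiding 32 in any single one — so 1799 is tight.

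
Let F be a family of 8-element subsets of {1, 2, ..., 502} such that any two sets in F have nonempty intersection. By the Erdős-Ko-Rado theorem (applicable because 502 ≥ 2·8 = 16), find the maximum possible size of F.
max |F| = C(501, 7) = 1507128721461000

The Erdős-Ko-Rado theorem states: for n ≥ 2k, an intersecting family of k-subsets of an n-element set has size at most C(n − 1, k − 1), with equality for 'star' families {A ⊆ [n] : |A| = k, i ∈ A} (fix an element i). For n = 502, k = 8: C(501, 7) = 1507128721461000.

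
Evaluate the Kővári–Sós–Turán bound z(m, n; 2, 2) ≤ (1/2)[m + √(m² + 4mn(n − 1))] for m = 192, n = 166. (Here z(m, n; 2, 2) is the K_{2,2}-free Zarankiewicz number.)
z(192, 166; 2, 2) ≤ (1/2)[192 + √(192² + 4·192·166·165)] = (1/2)[192 + √21072384] = 2391.2333

Kővári–Sós–Turán: let r_1, ..., r_192 be the row sums and z = Σ r_i the total number of 1s. Each pair of columns can share at most one row with both entries 1 (else a 2×2 all-ones block appears), so Σ_i C(r_i, 2) ≤ C(166, 2) = 13695. By convexity Σ_i C(r_i, 2) ≥ 192·C(z/192, 2) = z(z − 192)/(2·192), giving z² − 192z − 192·166·165 ≤ 0 and hence z ≤ (1/2)[192 + √(36864 + 4·5258880)] = (1/2)[192 + √21072384] ≈ (1/2)(192 + 4590.4666) = 2391.2333.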